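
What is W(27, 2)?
W(27, 2) = 27 + 1 = 28

A 2-term AP is any pair of integers, so a monochromatic 2-AP exists iff some colour is used at least twice. With 27 colours, the colouring i ↦ i on {1, ..., 27} uses each colour once, avoiding any monochromatic pair, so W(27, 2) > 27. For {1, ..., 28}, pigeonhole forces two integers of the same colour, which form a monochromatic 2-AP. Hence W(27, 2) = 28.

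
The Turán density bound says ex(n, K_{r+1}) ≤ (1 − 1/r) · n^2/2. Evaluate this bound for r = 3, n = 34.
Turán density bound = (2/3) · 34^2/2 = 1156/3 ≈ 385.3333

Turán's theorem: ex(n, K_{r+1}) is achieved by the complete r-partite Turán graph T(n, r) with parts as balanced as possible, and is at most (1 − 1/r) · n^2/2. For r = 3, n = 34: the density bound is (2/3) · 1156/2 = 1156/3 ≈ 385.3333. The integer-valued extremum is e(T(34, 3)) = 385, which is strictly less than the density bound 1156/3 since 3 ∤ 34 (the parts of T(34, 3) cannot all be equal).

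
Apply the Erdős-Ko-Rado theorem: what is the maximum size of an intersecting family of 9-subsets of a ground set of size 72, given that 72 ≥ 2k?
max |F| = C(71, 8) = 10639125640

Erdős-Ko-Rado (1961): when n ≥ 2k, max |F| = C(n−1, k−1). The bound is attained by the star {A : i ∈ A} for any fixed i ∈ [n]. Here C(72−1, 9−1) = C(71, 8) = 10639125640.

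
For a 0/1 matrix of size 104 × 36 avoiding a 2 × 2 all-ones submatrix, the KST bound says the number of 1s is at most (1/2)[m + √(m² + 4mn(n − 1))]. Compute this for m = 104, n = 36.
z(104, 36; 2, 2) ≤ (1/2)[104 + √(104² + 4·104·36·35)] = (1/2)[104 + √534976] = 417.7103

Kővári–Sós–Turán: let r_1, ..., r_104 be the row sums and z = Σ r_i the total number of 1s. Each pair of columns can share at most one row with both entries 1 (else a 2×2 all-ones block appears), so Σ_i C(r_i, 2) ≤ C(36, 2) = 630. By convexity Σ_i C(r_i, 2) ≥ 104·C(z/104, 2) = z(z − 104)/(2·104), giving z² − 104z − 104·36·35 ≤ 0 and hence z ≤ (1/2)[104 + √(10816 + 4·131040)] = (1/2)[104 + √534976] ≈ (1/2)(104 + 731.4205) = 417.7103.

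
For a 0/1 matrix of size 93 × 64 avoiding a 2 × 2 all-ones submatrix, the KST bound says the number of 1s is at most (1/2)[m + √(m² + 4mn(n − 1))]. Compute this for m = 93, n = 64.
z(93, 64; 2, 2) ≤ (1/2)[93 + √(93² + 4·93·64·63)] = (1/2)[93 + √1508553] = 660.6158

Kővári–Sós–Turán: let r_1, ..., r_93 be the row sums and z = Σ r_i the total number of 1s. Each pair of columns can share at most one row with both entries 1 (else a 2×2 all-ones block appears), so Σ_i C(r_i, 2) ≤ C(64, 2) = 2016. By convexity Σ_i C(r_i, 2) ≥ 93·C(z/93, 2) = z(z − 93)/(2·93), giving z² − 93z − 93·64·63 ≤ 0 and hence z ≤ (1/2)[93 + √(8649 + 4·374976)] = (1/2)[93 + √1508553] ≈ (1/2)(93 + 1228.2317) = 660.6158.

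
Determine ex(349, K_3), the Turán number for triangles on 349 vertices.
ex(349, K_3) = ⌊349^2/4⌋ = 30450

Mantel (1907): a triangle-free graph on n vertices has at most ⌊n^2/4⌋ edges, with equality for the complete bipartite graph K_{⌊n/2⌋, ⌈n/2⌉}. For n = 349: ⌊349^2/4⌋ = ⌊121801/4⌋ = 30450. The extremal graph is K_{174, 175}, which has 174·175 = 30450 edges.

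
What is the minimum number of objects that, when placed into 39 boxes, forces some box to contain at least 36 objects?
n = (36 − 1)·39 + 1 = 1366

By the generalised pigeonhole principle, to guarantee some box contains ≥ r objects we need more than (r − 1) · k objects total. Threshold: n = (r − 1) · k + 1. With r = 36 and k = 39: n = 35 · 39 + 1 = 1365 + 1 = 1366. For n = 1365 = 35 · 39, we can put exactly 35 objects in every box, avoiding 36 in any single one — so 1366 is tight.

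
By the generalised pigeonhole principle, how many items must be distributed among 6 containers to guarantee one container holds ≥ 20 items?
n = (20 − 1)·6 + 1 = 115

By the generalised pigeonhole principle, to guarantee some box contains ≥ r objects we need more than (r − 1) · k objects total. Threshold: n = (r − 1) · k + 1. With r = 20 and k = 6: n = 19 · 6 + 1 = 114 + 1 = 115. For n = 114 = 19 · 6, we can put exactly 19 objects in every box, avoiding 20 in any single one — so 115 is tight.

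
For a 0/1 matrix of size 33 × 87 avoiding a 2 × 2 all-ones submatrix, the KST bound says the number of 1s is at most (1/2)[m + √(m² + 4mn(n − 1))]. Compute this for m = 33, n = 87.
z(33, 87; 2, 2) ≤ (1/2)[33 + √(33² + 4·33·87·86)] = (1/2)[33 + √988713] = 513.6702

Kővári–Sós–Turán: let r_1, ..., r_33 be the row sums and z = Σ r_i the total number of 1s. Each pair of columns can share at most one row with both entries 1 (else a 2×2 all-ones block appears), so Σ_i C(r_i, 2) ≤ C(87, 2) = 3741. By convexity Σ_i C(r_i, 2) ≥ 33·C(z/33, 2) = z(z − 33)/(2·33), giving z² − 33z − 33·87·86 ≤ 0 and hence z ≤ (1/2)[33 + √(1089 + 4·246906)] = (1/2)[33 + √988713] ≈ (1/2)(33 + 994.3405) = 513.6702.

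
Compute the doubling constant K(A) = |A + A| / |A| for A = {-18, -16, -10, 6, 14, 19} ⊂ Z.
K = |A + A| / |A| = 20/6 = 10/3

Enumerate A + A = {a + b : a, b ∈ A}. With |A| = 6, there are |A|^2 = 36 ordered sum pairs; collecting distinct values, A + A = {-36, -34, -32, -28, -26, -20, -12, -10, -4, -2, 1, 3, 4, 9, 12, 20, 25, 28, 33, 38}, so |A + A| = 20. Thus K = 20/6 = 10/3. For comparison, the minimum possible |A + A| over all 6-element sets is 2·6 − 1 = 11 (so min K = 11/6), attained only by arithmetic progressions.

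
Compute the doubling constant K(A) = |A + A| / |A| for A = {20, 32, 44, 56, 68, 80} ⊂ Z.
K = |A + A| / |A| = 11/6

Enumerate A + A = {a + b : a, b ∈ A}. With |A| = 6, there are |A|^2 = 36 ordered sum pairs; collecting distinct values, A + A = {40, 52, 64, 76, 88, 100, 112, 124, 136, 148, 160}, so |A + A| = 11. Thus K = 11/6. Here |A + A| = 2|A| − 1 = 11, the minimum possible — so K = 11/6 is minimal, which holds iff A is an arithmetic progression.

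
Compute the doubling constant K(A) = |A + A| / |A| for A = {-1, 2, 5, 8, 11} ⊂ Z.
K = |A + A| / |A| = 9/5

Enumerate A + A = {a + b : a, b ∈ A}. With |A| = 5, there are |A|^2 = 25 ordered sum pairs; collecting distinct values, A + A = {-2, 1, 4, 7, 10, 13, 16, 19, 22}, so |A + A| = 9. Thus K = 9/5. Here |A + A| = 2|A| − 1 = 9, the minimum possible — so K = 9/5 is minimal, which holds iff A is an arithmetic progression.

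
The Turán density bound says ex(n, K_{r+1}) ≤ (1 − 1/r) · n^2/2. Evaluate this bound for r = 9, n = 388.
Turán density bound = (8/9) · 388^2/2 = 602176/9 ≈ 66908.4444

Turán's theorem: ex(n, K_{r+1}) is achieved by the complete r-partite Turán graph T(n, r) with parts as balanced as possible, and is at most (1 − 1/r) · n^2/2. For r = 9, n = 388: the density bound is (8/9) · 150544/2 = 602176/9 ≈ 66908.4444. The integer-valued extremum is e(T(388, 9)) = 66908, which is strictly less than the density bound 602176/9 since 9 ∤ 388 (the parts of T(388, 9) cannot all be equal).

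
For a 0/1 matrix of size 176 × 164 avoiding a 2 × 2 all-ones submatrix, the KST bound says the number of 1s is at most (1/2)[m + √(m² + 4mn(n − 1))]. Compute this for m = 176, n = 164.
z(176, 164; 2, 2) ≤ (1/2)[176 + √(176² + 4·176·164·163)] = (1/2)[176 + √18850304] = 2258.8468

Kővári–Sós–Turán: let r_1, ..., r_176 be the row sums and z = Σ r_i the total number of 1s. Each pair of columns can share at most one row with both entries 1 (else a 2×2 all-ones block appears), so Σ_i C(r_i, 2) ≤ C(164, 2) = 13366. By convexity Σ_i C(r_i, 2) ≥ 176·C(z/176, 2) = z(z − 176)/(2·176), giving z² − 176z − 176·164·163 ≤ 0 and hence z ≤ (1/2)[176 + √(30976 + 4·4704832)] = (1/2)[176 + √18850304] ≈ (1/2)(176 + 4341.6937) = 2258.8468.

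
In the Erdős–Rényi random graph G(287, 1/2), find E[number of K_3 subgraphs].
E[# K_3] = C(287, 3) · (1/2)^C(3, 2) = 3898895 / 2^3 = 487361.875

For each 3-subset S of vertices (there are C(287, 3) = 3898895 such S), let X_S = 1 if S induces a K_3 (all C(3, 2) = 3 edges present). Then P(X_S = 1) = (1/2)^3 = 1/8. By linearity of expectation, E[# K_3] = C(287, 3) · (1/2)^3 = 3898895 / 8 = 487361.875.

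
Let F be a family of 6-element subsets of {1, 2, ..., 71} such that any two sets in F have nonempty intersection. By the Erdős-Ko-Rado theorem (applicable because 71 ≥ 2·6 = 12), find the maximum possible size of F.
max |F| = C(70, 5) = 12103014

Erdős-Ko-Rado (1961): when n ≥ 2k, max |F| = C(n−1, k−1). The bound is attained by the star {A : i ∈ A} for any fixed i ∈ [n]. Here C(71−1, 6−1) = C(70, 5) = 12103014.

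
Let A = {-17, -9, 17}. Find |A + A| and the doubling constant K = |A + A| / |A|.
K = |A + A| / |A| = 6/3 = 2

Enumerate A + A = {a + b : a, b ∈ A}. With |A| = 3, there are |A|^2 = 9 ordered sum pairs; collecting distinct values, A + A = {-34, -26, -18, 0, 8, 34}, so |A + A| = 6. Thus K = 6/3 = 2. For comparison, the minimum possible |A + A| over all 3-element sets is 2·3 − 1 = 5 (so min K = 5/3), attained only by arithmetic progressions.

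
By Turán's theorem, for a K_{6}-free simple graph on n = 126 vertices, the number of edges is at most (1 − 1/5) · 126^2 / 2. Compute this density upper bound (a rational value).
Turán density bound = (4/5) · 126^2/2 = 31752/5 ≈ 6350.4

Turán's theorem: ex(n, K_{r+1}) is achieved by the complete r-partite Turán graph T(n, r) with parts as balanced as possible, and is at most (1 − 1/r) · n^2/2. For r = 5, n = 126: the density bound is (4/5) · 15876/2 = 31752/5 ≈ 6350.4. The integer-valued extremum is e(T(126, 5)) = 6350, which is strictly less than the density bound 31752/5 since 5 ∤ 126 (the parts of T(126, 5) cannot all be equal).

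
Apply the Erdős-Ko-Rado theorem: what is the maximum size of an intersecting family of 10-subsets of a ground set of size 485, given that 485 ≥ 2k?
max |F| = C(484, 9) = 3726932724449030096

The Erdős-Ko-Rado theorem states: for n ≥ 2k, an intersecting family of k-subsets of an n-element set has size at most C(n − 1, k − 1), with equality for 'star' families {A ⊆ [n] : |A| = k, i ∈ A} (fix an element i). For n = 485, k = 10: C(484, 9) = 3726932724449030096.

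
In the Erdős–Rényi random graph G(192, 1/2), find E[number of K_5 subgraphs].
E[# K_5] = C(192, 5) · (1/2)^C(5, 2) = 2063130048 / 2^10 = 32236407/16 = 2014775.4375

For each 5-subset S of vertices (there are C(192, 5) = 2063130048 such S), let X_S = 1 if S induces a K_5 (all C(5, 2) = 10 edges present). Then P(X_S = 1) = (1/2)^10 = 1/1024. By linearity of expectation, E[# K_5] = C(192, 5) · (1/2)^10 = 2063130048 / 1024 = 32236407/16 = 2014775.4375.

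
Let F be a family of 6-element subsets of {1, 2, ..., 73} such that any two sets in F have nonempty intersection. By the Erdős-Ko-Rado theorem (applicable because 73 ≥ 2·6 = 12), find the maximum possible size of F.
max |F| = C(72, 5) = 13991544

Erdős-Ko-Rado (1961): when n ≥ 2k, max |F| = C(n−1, k−1). The bound is attained by the star {A : i ∈ A} for any fixed i ∈ [n]. Here C(73−1, 6−1) = C(72, 5) = 13991544.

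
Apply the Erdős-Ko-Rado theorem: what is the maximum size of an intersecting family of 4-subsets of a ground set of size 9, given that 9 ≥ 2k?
max |F| = C(8, 3) = 56

Erdős-Ko-Rado (1961): when n ≥ 2k, max |F| = C(n−1, k−1). The bound is attained by the star {A : i ∈ A} for any fixed i ∈ [n]. Here C(9−1, 4−1) = C(8, 3) = 56.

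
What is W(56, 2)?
W(56, 2) = 56 + 1 = 57

A 2-term AP is any pair of integers, so a monochromatic 2-AP exists iff some colour is used at least twice. With 56 colours, the colouring i ↦ i on {1, ..., 56} uses each colour once, avoiding any monochromatic pair, so W(56, 2) > 56. For {1, ..., 57}, pigeonhole forces two integers of the same colour, which form a monochromatic 2-AP. Hence W(56, 2) = 57.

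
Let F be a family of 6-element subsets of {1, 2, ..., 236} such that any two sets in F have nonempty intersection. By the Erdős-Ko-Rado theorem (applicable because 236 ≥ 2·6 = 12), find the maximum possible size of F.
max |F| = C(235, 5) = 5722138422

The Erdős-Ko-Rado theorem states: for n ≥ 2k, an intersecting family of k-subsets of an n-element set has size at most C(n − 1, k − 1), with equality for 'star' families {A ⊆ [n] : |A| = k, i ∈ A} (fix an element i). For n = 236, k = 6: C(235, 5) = 5722138422.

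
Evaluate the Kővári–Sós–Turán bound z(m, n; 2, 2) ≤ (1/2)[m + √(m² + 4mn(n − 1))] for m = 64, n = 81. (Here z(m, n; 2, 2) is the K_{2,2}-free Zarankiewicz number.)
z(64, 81; 2, 2) ≤ (1/2)[64 + √(64² + 4·64·81·80)] = (1/2)[64 + √1662976] = 676.7821

Kővári–Sós–Turán: let r_1, ..., r_64 be the row sums and z = Σ r_i the total number of 1s. Each pair of columns can share at most one row with both entries 1 (else a 2×2 all-ones block appears), so Σ_i C(r_i, 2) ≤ C(81, 2) = 3240. By convexity Σ_i C(r_i, 2) ≥ 64·C(z/64, 2) = z(z − 64)/(2·64), giving z² − 64z − 64·81·80 ≤ 0 and hence z ≤ (1/2)[64 + √(4096 + 4·414720)] = (1/2)[64 + √1662976] ≈ (1/2)(64 + 1289.5643) = 676.7821.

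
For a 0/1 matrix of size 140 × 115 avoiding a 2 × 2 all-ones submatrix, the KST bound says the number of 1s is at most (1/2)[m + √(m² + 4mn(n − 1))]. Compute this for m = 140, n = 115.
z(140, 115; 2, 2) ≤ (1/2)[140 + √(140² + 4·140·115·114)] = (1/2)[140 + √7361200] = 1426.5766

Kővári–Sós–Turán: let r_1, ..., r_140 be the row sums and z = Σ r_i the total number of 1s. Each pair of columns can share at most one row with both entries 1 (else a 2×2 all-ones block appears), so Σ_i C(r_i, 2) ≤ C(115, 2) = 6555. By convexity Σ_i C(r_i, 2) ≥ 140·C(z/140, 2) = z(z − 140)/(2·140), giving z² − 140z − 140·115·114 ≤ 0 and hence z ≤ (1/2)[140 + √(19600 + 4·1835400)] = (1/2)[140 + √7361200] ≈ (1/2)(140 + 2713.1531) = 1426.5766.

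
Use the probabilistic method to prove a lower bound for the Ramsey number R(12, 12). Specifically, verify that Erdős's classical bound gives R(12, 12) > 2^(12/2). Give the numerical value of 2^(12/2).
2^(12/2) = 64; so R(12, 12) > 64

Colour each edge of K_n uniformly at random with red/blue. The expected number of monochromatic K_12 is C(n, 12) · 2 · 2^(−C(12,2)). If C(n, 12) · 2^(1 − C(12,2)) < 1, then with positive probability no monochromatic K_12 exists, so R(12, 12) > n. The standard estimate C(n, 12) ≤ n^12/12! shows this inequality holds whenever n ≤ 2^(12/2) (since 12! · 2^(C(12,2) − 1) > 2^(12^2/2) ≥ n^12). Hence R(12, 12) > 2^(12/2) = 64.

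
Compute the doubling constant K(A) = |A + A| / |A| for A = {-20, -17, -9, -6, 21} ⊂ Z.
K = |A + A| / |A| = 14/5

Enumerate A + A = {a + b : a, b ∈ A}. With |A| = 5, there are |A|^2 = 25 ordered sum pairs; collecting distinct values, A + A = {-40, -37, -34, -29, -26, -23, -18, -15, -12, 1, 4, 12, 15, 42}, so |A + A| = 14. Thus K = 14/5. For comparison, the minimum possible |A + A| over all 5-element sets is 2·5 − 1 = 9 (so min K = 9/5), attained only by arithmetic progressions.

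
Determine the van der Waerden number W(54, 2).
W(54, 2) = 54 + 1 = 55

A 2-term AP is any pair of integers, so a monochromatic 2-AP exists iff some colour is used at least twice. With 54 colours, the colouring i ↦ i on {1, ..., 54} uses each colour once, avoiding any monochromatic pair, so W(54, 2) > 54. For {1, ..., 55}, pigeonhole forces two integers of the same colour, which form a monochromatic 2-AP. Hence W(54, 2) = 55.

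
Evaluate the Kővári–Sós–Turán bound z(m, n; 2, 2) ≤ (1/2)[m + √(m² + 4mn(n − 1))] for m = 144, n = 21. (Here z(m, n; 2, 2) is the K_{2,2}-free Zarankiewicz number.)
z(144, 21; 2, 2) ≤ (1/2)[144 + √(144² + 4·144·21·20)] = (1/2)[144 + √262656] = 328.2499

Kővári–Sós–Turán: let r_1, ..., r_144 be the row sums and z = Σ r_i the total number of 1s. Each pair of columns can share at most one row with both entries 1 (else a 2×2 all-ones block appears), so Σ_i C(r_i, 2) ≤ C(21, 2) = 210. By convexity Σ_i C(r_i, 2) ≥ 144·C(z/144, 2) = z(z − 144)/(2·144), giving z² − 144z − 144·21·20 ≤ 0 and hence z ≤ (1/2)[144 + √(20736 + 4·60480)] = (1/2)[144 + √262656] ≈ (1/2)(144 + 512.4998) = 328.2499.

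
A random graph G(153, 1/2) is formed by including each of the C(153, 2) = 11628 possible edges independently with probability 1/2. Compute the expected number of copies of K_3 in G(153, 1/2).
E[# K_3] = C(153, 3) · (1/2)^C(3, 2) = 585276 / 2^3 = 146319/2 = 73159.5

For each 3-subset S of vertices (there are C(153, 3) = 585276 such S), let X_S = 1 if S induces a K_3 (all C(3, 2) = 3 edges present). Then P(X_S = 1) = (1/2)^3 = 1/8. By linearity of expectation, E[# K_3] = C(153, 3) · (1/2)^3 = 585276 / 8 = 146319/2 = 73159.5.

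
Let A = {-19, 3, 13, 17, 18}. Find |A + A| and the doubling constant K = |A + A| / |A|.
K = |A + A| / |A| = 15/5 = 3

Enumerate A + A = {a + b : a, b ∈ A}. With |A| = 5, there are |A|^2 = 25 ordered sum pairs; collecting distinct values, A + A = {-38, -16, -6, -2, -1, 6, 16, 20, 21, 26, 30, 31, 34, 35, 36}, so |A + A| = 15. Thus K = 15/5 = 3. For comparison, the minimum possible |A + A| over all 5-element sets is 2·5 − 1 = 9 (so min K = 9/5), attained only by arithmetic progressions.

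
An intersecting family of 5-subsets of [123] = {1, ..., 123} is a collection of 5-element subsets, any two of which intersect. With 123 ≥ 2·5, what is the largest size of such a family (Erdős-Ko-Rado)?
max |F| = C(122, 4) = 8783390

The Erdős-Ko-Rado theorem states: for n ≥ 2k, an intersecting family of k-subsets of an n-element set has size at most C(n − 1, k − 1), with equality for 'star' families {A ⊆ [n] : |A| = k, i ∈ A} (fix an element i). For n = 123, k = 5: C(122, 4) = 8783390.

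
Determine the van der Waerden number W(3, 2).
W(3, 2) = 3 + 1 = 4

A 2-term AP is any pair of integers, so a monochromatic 2-AP exists iff some colour is used at least twice. With 3 colours, the colouring i ↦ i on {1, ..., 3} uses each colour once, avoiding any monochromatic pair, so W(3, 2) > 3. For {1, ..., 4}, pigeonhole forces two integers of the same colour, which form a monochromatic 2-AP. Hence W(3, 2) = 4.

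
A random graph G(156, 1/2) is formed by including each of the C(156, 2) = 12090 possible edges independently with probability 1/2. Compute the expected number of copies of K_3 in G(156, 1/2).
E[# K_3] = C(156, 3) · (1/2)^C(3, 2) = 620620 / 2^3 = 155155/2 = 77577.5

For each 3-subset S of vertices (there are C(156, 3) = 620620 such S), let X_S = 1 if S induces a K_3 (all C(3, 2) = 3 edges present). Then P(X_S = 1) = (1/2)^3 = 1/8. By linearity of expectation, E[# K_3] = C(156, 3) · (1/2)^3 = 620620 / 8 = 155155/2 = 77577.5.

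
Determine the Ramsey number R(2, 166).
R(2, 166) = 166

R(2, k) = k for all k ≥ 2: in a 2-colouring of K_k, either some edge is red (a red K_2) or all edges are blue (a blue K_k). And K_{165} coloured all-blue has no blue K_166, so R(2, 166) > 165. Hence R(2, 166) = 166.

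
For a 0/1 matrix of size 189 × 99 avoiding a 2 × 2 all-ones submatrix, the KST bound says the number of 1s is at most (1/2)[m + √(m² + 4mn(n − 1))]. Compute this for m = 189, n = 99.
z(189, 99; 2, 2) ≤ (1/2)[189 + √(189² + 4·189·99·98)] = (1/2)[189 + √7370433] = 1451.9271

Kővári–Sós–Turán: let r_1, ..., r_189 be the row sums and z = Σ r_i the total number of 1s. Each pair of columns can share at most one row with both entries 1 (else a 2×2 all-ones block appears), so Σ_i C(r_i, 2) ≤ C(99, 2) = 4851. By convexity Σ_i C(r_i, 2) ≥ 189·C(z/189, 2) = z(z − 189)/(2·189), giving z² − 189z − 189·99·98 ≤ 0 and hence z ≤ (1/2)[189 + √(35721 + 4·1833678)] = (1/2)[189 + √7370433] ≈ (1/2)(189 + 2714.8541) = 1451.9271.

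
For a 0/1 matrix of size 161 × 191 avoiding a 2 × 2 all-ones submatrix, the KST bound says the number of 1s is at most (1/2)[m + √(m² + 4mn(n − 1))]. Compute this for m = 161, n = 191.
z(161, 191; 2, 2) ≤ (1/2)[161 + √(161² + 4·161·191·190)] = (1/2)[161 + √23396681] = 2499.0058

Kővári–Sós–Turán: let r_1, ..., r_161 be the row sums and z = Σ r_i the total number of 1s. Each pair of columns can share at most one row with both entries 1 (else a 2×2 all-ones block appears), so Σ_i C(r_i, 2) ≤ C(191, 2) = 18145. By convexity Σ_i C(r_i, 2) ≥ 161·C(z/161, 2) = z(z − 161)/(2·161), giving z² − 161z − 161·191·190 ≤ 0 and hence z ≤ (1/2)[161 + √(25921 + 4·5842690)] = (1/2)[161 + √23396681] ≈ (1/2)(161 + 4837.0116) = 2499.0058.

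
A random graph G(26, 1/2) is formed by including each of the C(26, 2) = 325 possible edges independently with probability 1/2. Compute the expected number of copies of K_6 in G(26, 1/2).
E[# K_6] = C(26, 6) · (1/2)^C(6, 2) = 230230 / 2^15 = 115115/16384 ≈ 7.026062

For each 6-subset S of vertices (there are C(26, 6) = 230230 such S), let X_S = 1 if S induces a K_6 (all C(6, 2) = 15 edges present). Then P(X_S = 1) = (1/2)^15 = 1/32768. By linearity of expectation, E[# K_6] = C(26, 6) · (1/2)^15 = 230230 / 32768 = 115115/16384 ≈ 7.026062.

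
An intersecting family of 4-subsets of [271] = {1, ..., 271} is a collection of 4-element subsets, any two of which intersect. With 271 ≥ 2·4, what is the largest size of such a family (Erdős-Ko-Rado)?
max |F| = C(270, 3) = 3244140

Erdős-Ko-Rado (1961): when n ≥ 2k, max |F| = C(n−1, k−1). The bound is attained by the star {A : i ∈ A} for any fixed i ∈ [n]. Here C(271−1, 4−1) = C(270, 3) = 3244140.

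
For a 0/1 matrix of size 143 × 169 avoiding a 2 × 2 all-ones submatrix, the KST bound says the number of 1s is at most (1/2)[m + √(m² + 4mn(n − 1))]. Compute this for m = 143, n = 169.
z(143, 169; 2, 2) ≤ (1/2)[143 + √(143² + 4·143·169·168)] = (1/2)[143 + √16260673] = 2087.7262

Kővári–Sós–Turán: let r_1, ..., r_143 be the row sums and z = Σ r_i the total number of 1s. Each pair of columns can share at most one row with both entries 1 (else a 2×2 all-ones block appears), so Σ_i C(r_i, 2) ≤ C(169, 2) = 14196. By convexity Σ_i C(r_i, 2) ≥ 143·C(z/143, 2) = z(z − 143)/(2·143), giving z² − 143z − 143·169·168 ≤ 0 and hence z ≤ (1/2)[143 + √(20449 + 4·4060056)] = (1/2)[143 + √16260673] ≈ (1/2)(143 + 4032.4525) = 2087.7262.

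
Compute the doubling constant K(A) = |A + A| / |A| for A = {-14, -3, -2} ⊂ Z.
K = |A + A| / |A| = 6/3 = 2

Enumerate A + A = {a + b : a, b ∈ A}. With |A| = 3, there are |A|^2 = 9 ordered sum pairs; collecting distinct values, A + A = {-28, -17, -16, -6, -5, -4}, so |A + A| = 6. Thus K = 6/3 = 2. For comparison, the minimum possible |A + A| over all 3-element sets is 2·3 − 1 = 5 (so min K = 5/3), attained only by arithmetic progressions.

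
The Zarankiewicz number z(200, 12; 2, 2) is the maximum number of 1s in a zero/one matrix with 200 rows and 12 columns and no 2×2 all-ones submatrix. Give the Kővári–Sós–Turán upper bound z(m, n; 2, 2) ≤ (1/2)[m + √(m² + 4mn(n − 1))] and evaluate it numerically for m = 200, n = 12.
z(200, 12; 2, 2) ≤ (1/2)[200 + √(200² + 4·200·12·11)] = (1/2)[200 + √145600] = 290.7878

Kővári–Sós–Turán: let r_1, ..., r_200 be the row sums and z = Σ r_i the total number of 1s. Each pair of columns can share at most one row with both entries 1 (else a 2×2 all-ones block appears), so Σ_i C(r_i, 2) ≤ C(12, 2) = 66. By convexity Σ_i C(r_i, 2) ≥ 200·C(z/200, 2) = z(z − 200)/(2·200), giving z² − 200z − 200·12·11 ≤ 0 and hence z ≤ (1/2)[200 + √(40000 + 4·26400)] = (1/2)[200 + √145600] ≈ (1/2)(200 + 381.5757) = 290.7878.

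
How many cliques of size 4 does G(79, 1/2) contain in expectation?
E[# K_4] = C(79, 4) · (1/2)^C(4, 2) = 1502501 / 2^6 = 23476.578125

For each 4-subset S of vertices (there are C(79, 4) = 1502501 such S), let X_S = 1 if S induces a K_4 (all C(4, 2) = 6 edges present). Then P(X_S = 1) = (1/2)^6 = 1/64. By linearity of expectation, E[# K_4] = C(79, 4) · (1/2)^6 = 1502501 / 64 = 23476.578125.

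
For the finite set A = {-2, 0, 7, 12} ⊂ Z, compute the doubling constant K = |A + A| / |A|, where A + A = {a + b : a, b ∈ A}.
K = |A + A| / |A| = 10/4 = 5/2

Enumerate A + A = {a + b : a, b ∈ A}. With |A| = 4, there are |A|^2 = 16 ordered sum pairs; collecting distinct values, A + A = {-4, -2, 0, 5, 7, 10, 12, 14, 19, 24}, so |A + A| = 10. Thus K = 10/4 = 5/2. For comparison, the minimum possible |A + A| over all 4-element sets is 2·4 − 1 = 7 (so min K = 7/4), attained only by arithmetic progressions.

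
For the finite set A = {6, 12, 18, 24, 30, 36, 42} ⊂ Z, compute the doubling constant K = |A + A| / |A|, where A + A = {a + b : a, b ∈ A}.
K = |A + A| / |A| = 13/7

Enumerate A + A = {a + b : a, b ∈ A}. With |A| = 7, there are |A|^2 = 49 ordered sum pairs; collecting distinct values, A + A = {12, 18, 24, 30, 36, 42, 48, 54, 60, 66, 72, 78, 84}, so |A + A| = 13. Thus K = 13/7. Here |A + A| = 2|A| − 1 = 13, the minimum possible — so K = 13/7 is minimal, which holds iff A is an arithmetic progression.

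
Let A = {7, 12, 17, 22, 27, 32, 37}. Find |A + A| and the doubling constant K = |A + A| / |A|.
K = |A + A| / |A| = 13/7

Enumerate A + A = {a + b : a, b ∈ A}. With |A| = 7, there are |A|^2 = 49 ordered sum pairs; collecting distinct values, A + A = {14, 19, 24, 29, 34, 39, 44, 49, 54, 59, 64, 69, 74}, so |A + A| = 13. Thus K = 13/7. Here |A + A| = 2|A| − 1 = 13, the minimum possible — so K = 13/7 is minimal, which holds iff A is an arithmetic progression.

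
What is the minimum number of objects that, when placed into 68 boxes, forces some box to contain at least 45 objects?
n = (45 − 1)·68 + 1 = 2993

By the generalised pigeonhole principle, to guarantee some box contains ≥ r objects we need more than (r − 1) · k objects total. Threshold: n = (r − 1) · k + 1. With r = 45 and k = 68: n = 44 · 68 + 1 = 2992 + 1 = 2993. For n = 2992 = 44 · 68, we can put exactly 44 objects in every box, avoiding 45 in any single one — so 2993 is tight.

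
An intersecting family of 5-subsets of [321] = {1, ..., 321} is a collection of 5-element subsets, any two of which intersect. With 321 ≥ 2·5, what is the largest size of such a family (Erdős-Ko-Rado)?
max |F| = C(320, 4) = 428761520

Erdős-Ko-Rado (1961): when n ≥ 2k, max |F| = C(n−1, k−1). The bound is attained by the star {A : i ∈ A} for any fixed i ∈ [n]. Here C(321−1, 5−1) = C(320, 4) = 428761520.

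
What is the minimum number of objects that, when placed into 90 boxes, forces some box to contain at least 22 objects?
n = (22 − 1)·90 + 1 = 1891

By the generalised pigeonhole principle, to guarantee some box contains ≥ r objects we need more than (r − 1) · k objects total. Threshold: n = (r − 1) · k + 1. With r = 22 and k = 90: n = 21 · 90 + 1 = 1890 + 1 = 1891. For n = 1890 = 21 · 90, we can put exactly 21 objects in every box, avoiding 22 in any single one — so 1891 is tight.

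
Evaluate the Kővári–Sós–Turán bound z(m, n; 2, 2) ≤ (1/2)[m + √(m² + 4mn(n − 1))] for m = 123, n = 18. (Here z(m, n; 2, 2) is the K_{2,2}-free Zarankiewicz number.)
z(123, 18; 2, 2) ≤ (1/2)[123 + √(123² + 4·123·18·17)] = (1/2)[123 + √165681] = 265.0197

Kővári–Sós–Turán: let r_1, ..., r_123 be the row sums and z = Σ r_i the total number of 1s. Each pair of columns can share at most one row with both entries 1 (else a 2×2 all-ones block appears), so Σ_i C(r_i, 2) ≤ C(18, 2) = 153. By convexity Σ_i C(r_i, 2) ≥ 123·C(z/123, 2) = z(z − 123)/(2·123), giving z² − 123z − 123·18·17 ≤ 0 and hence z ≤ (1/2)[123 + √(15129 + 4·37638)] = (1/2)[123 + √165681] ≈ (1/2)(123 + 407.0393) = 265.0197.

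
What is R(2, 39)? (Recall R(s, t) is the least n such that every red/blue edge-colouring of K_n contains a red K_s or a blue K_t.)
R(2, 39) = 39

R(2, k) = k for all k ≥ 2: in a 2-colouring of K_k, either some edge is red (a red K_2) or all edges are blue (a blue K_k). And K_{38} coloured all-blue has no blue K_39, so R(2, 39) > 38. Hence R(2, 39) = 39.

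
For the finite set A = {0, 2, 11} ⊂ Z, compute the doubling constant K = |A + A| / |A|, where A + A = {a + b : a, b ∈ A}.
K = |A + A| / |A| = 6/3 = 2

Enumerate A + A = {a + b : a, b ∈ A}. With |A| = 3, there are |A|^2 = 9 ordered sum pairs; collecting distinct values, A + A = {0, 2, 4, 11, 13, 22}, so |A + A| = 6. Thus K = 6/3 = 2. For comparison, the minimum possible |A + A| over all 3-element sets is 2·3 − 1 = 5 (so min K = 5/3), attained only by arithmetic progressions.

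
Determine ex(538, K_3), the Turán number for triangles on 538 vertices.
ex(538, K_3) = ⌊538^2/4⌋ = 72361

Mantel (1907): a triangle-free graph on n vertices has at most ⌊n^2/4⌋ edges, with equality for the complete bipartite graph K_{⌊n/2⌋, ⌈n/2⌉}. For n = 538: ⌊538^2/4⌋ = ⌊289444/4⌋ = 72361. The extremal graph is K_{269, 269}, which has 269·269 = 72361 edges.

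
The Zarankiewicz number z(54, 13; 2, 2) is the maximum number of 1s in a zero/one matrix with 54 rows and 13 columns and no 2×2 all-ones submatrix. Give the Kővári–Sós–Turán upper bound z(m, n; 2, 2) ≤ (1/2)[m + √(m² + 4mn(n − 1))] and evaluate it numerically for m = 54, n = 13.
z(54, 13; 2, 2) ≤ (1/2)[54 + √(54² + 4·54·13·12)] = (1/2)[54 + √36612] = 122.6713

Kővári–Sós–Turán: let r_1, ..., r_54 be the row sums and z = Σ r_i the total number of 1s. Each pair of columns can share at most one row with both entries 1 (else a 2×2 all-ones block appears), so Σ_i C(r_i, 2) ≤ C(13, 2) = 78. By convexity Σ_i C(r_i, 2) ≥ 54·C(z/54, 2) = z(z − 54)/(2·54), giving z² − 54z − 54·13·12 ≤ 0 and hence z ≤ (1/2)[54 + √(2916 + 4·8424)] = (1/2)[54 + √36612] ≈ (1/2)(54 + 191.3426) = 122.6713.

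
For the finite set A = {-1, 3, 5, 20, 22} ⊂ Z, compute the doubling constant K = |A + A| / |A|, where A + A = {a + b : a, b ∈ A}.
K = |A + A| / |A| = 14/5

Enumerate A + A = {a + b : a, b ∈ A}. With |A| = 5, there are |A|^2 = 25 ordered sum pairs; collecting distinct values, A + A = {-2, 2, 4, 6, 8, 10, 19, 21, 23, 25, 27, 40, 42, 44}, so |A + A| = 14. Thus K = 14/5. For comparison, the minimum possible |A + A| over all 5-element sets is 2·5 − 1 = 9 (so min K = 9/5), attained only by arithmetic progressions.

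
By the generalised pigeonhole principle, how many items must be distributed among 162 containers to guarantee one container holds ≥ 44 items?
n = (44 − 1)·162 + 1 = 6967

By the generalised pigeonhole principle, to guarantee some box contains ≥ r objects we need more than (r − 1) · k objects total. Threshold: n = (r − 1) · k + 1. With r = 44 and k = 162: n = 43 · 162 + 1 = 6966 + 1 = 6967. For n = 6966 = 43 · 162, we can put exactly 43 objects in every box, avoiding 44 in any single one — so 6967 is tight.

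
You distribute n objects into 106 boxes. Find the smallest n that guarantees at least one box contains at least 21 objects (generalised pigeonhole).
n = (21 − 1)·106 + 1 = 2121

By the generalised pigeonhole principle, to guarantee some box contains ≥ r objects we need more than (r − 1) · k objects total. Threshold: n = (r − 1) · k + 1. With r = 21 and k = 106: n = 20 · 106 + 1 = 2120 + 1 = 2121. For n = 2120 = 20 · 106, we can put exactly 20 objects in every box, avoiding 21 in any single one — so 2121 is tight.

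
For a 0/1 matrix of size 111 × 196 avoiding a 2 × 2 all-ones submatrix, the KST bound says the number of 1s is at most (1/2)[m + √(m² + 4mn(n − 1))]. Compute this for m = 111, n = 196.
z(111, 196; 2, 2) ≤ (1/2)[111 + √(111² + 4·111·196·195)] = (1/2)[111 + √16982001] = 2115.9612

Kővári–Sós–Turán: let r_1, ..., r_111 be the row sums and z = Σ r_i the total number of 1s. Each pair of columns can share at most one row with both entries 1 (else a 2×2 all-ones block appears), so Σ_i C(r_i, 2) ≤ C(196, 2) = 19110. By convexity Σ_i C(r_i, 2) ≥ 111·C(z/111, 2) = z(z − 111)/(2·111), giving z² − 111z − 111·196·195 ≤ 0 and hence z ≤ (1/2)[111 + √(12321 + 4·4242420)] = (1/2)[111 + √16982001] ≈ (1/2)(111 + 4120.9223) = 2115.9612.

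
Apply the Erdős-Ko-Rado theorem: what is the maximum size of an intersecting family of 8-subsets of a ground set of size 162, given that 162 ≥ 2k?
max |F| = C(161, 7) = 487444845680

Erdős-Ko-Rado (1961): when n ≥ 2k, max |F| = C(n−1, k−1). The bound is attained by the star {A : i ∈ A} for any fixed i ∈ [n]. Here C(162−1, 8−1) = C(161, 7) = 487444845680.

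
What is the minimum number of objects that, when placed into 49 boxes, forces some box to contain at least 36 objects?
n = (36 − 1)·49 + 1 = 1716

By the generalised pigeonhole principle, to guarantee some box contains ≥ r objects we need more than (r − 1) · k objects total. Threshold: n = (r − 1) · k + 1. With r = 36 and k = 49: n = 35 · 49 + 1 = 1715 + 1 = 1716. For n = 1715 = 35 · 49, we can put exactly 35 objects in every box, avoiding 36 in any single one — so 1716 is tight.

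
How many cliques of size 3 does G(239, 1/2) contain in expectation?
E[# K_3] = C(239, 3) · (1/2)^C(3, 2) = 2246839 / 2^3 = 280854.875

For each 3-subset S of vertices (there are C(239, 3) = 2246839 such S), let X_S = 1 if S induces a K_3 (all C(3, 2) = 3 edges present). Then P(X_S = 1) = (1/2)^3 = 1/8. By linearity of expectation, E[# K_3] = C(239, 3) · (1/2)^3 = 2246839 / 8 = 280854.875.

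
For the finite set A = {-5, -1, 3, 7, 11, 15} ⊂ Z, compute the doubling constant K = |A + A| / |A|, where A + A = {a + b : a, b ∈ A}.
K = |A + A| / |A| = 11/6

Enumerate A + A = {a + b : a, b ∈ A}. With |A| = 6, there are |A|^2 = 36 ordered sum pairs; collecting distinct values, A + A = {-10, -6, -2, 2, 6, 10, 14, 18, 22, 26, 30}, so |A + A| = 11. Thus K = 11/6. Here |A + A| = 2|A| − 1 = 11, the minimum possible — so K = 11/6 is minimal, which holds iff A is an arithmetic progression.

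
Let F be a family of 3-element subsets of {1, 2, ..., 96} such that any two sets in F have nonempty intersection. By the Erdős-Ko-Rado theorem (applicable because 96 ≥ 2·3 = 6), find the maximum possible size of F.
max |F| = C(95, 2) = 4465

The Erdős-Ko-Rado theorem states: for n ≥ 2k, an intersecting family of k-subsets of an n-element set has size at most C(n − 1, k − 1), with equality for 'star' families {A ⊆ [n] : |A| = k, i ∈ A} (fix an element i). For n = 96, k = 3: C(95, 2) = 4465.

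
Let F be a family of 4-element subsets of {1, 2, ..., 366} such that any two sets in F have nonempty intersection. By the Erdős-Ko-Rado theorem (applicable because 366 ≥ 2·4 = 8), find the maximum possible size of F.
max |F| = C(365, 3) = 8038030

Erdős-Ko-Rado (1961): when n ≥ 2k, max |F| = C(n−1, k−1). The bound is attained by the star {A : i ∈ A} for any fixed i ∈ [n]. Here C(366−1, 4−1) = C(365, 3) = 8038030.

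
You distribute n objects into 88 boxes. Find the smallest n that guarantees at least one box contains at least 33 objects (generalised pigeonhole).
n = (33 − 1)·88 + 1 = 2817

By the generalised pigeonhole principle, to guarantee some box contains ≥ r objects we need more than (r − 1) · k objects total. Threshold: n = (r − 1) · k + 1. With r = 33 and k = 88: n = 32 · 88 + 1 = 2816 + 1 = 2817. For n = 2816 = 32 · 88, we can put exactly 32 objects in every box, avoiding 33 in any single one — so 2817 is tight.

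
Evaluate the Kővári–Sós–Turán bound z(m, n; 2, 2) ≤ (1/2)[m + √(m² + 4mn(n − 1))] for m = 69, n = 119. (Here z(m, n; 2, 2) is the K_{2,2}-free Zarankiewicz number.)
z(69, 119; 2, 2) ≤ (1/2)[69 + √(69² + 4·69·119·118)] = (1/2)[69 + √3880353] = 1019.4306

Kővári–Sós–Turán: let r_1, ..., r_69 be the row sums and z = Σ r_i the total number of 1s. Each pair of columns can share at most one row with both entries 1 (else a 2×2 all-ones block appears), so Σ_i C(r_i, 2) ≤ C(119, 2) = 7021. By convexity Σ_i C(r_i, 2) ≥ 69·C(z/69, 2) = z(z − 69)/(2·69), giving z² − 69z − 69·119·118 ≤ 0 and hence z ≤ (1/2)[69 + √(4761 + 4·968898)] = (1/2)[69 + √3880353] ≈ (1/2)(69 + 1969.8612) = 1019.4306.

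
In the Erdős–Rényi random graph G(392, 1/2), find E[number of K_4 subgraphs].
E[# K_4] = C(392, 4) · (1/2)^C(4, 2) = 968870630 / 2^6 = 484435315/32 = 15138603.59375

For each 4-subset S of vertices (there are C(392, 4) = 968870630 such S), let X_S = 1 if S induces a K_4 (all C(4, 2) = 6 edges present). Then P(X_S = 1) = (1/2)^6 = 1/64. By linearity of expectation, E[# K_4] = C(392, 4) · (1/2)^6 = 968870630 / 64 = 484435315/32 = 15138603.59375.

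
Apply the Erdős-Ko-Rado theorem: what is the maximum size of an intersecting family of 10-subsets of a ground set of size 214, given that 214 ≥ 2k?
max |F| = C(213, 9) = 2095343501455490

Erdős-Ko-Rado (1961): when n ≥ 2k, max |F| = C(n−1, k−1). The bound is attained by the star {A : i ∈ A} for any fixed i ∈ [n]. Here C(214−1, 10−1) = C(213, 9) = 2095343501455490.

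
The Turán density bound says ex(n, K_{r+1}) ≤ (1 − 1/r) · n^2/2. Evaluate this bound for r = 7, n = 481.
Turán density bound = (6/7) · 481^2/2 = 694083/7 ≈ 99154.7143

Turán's theorem: ex(n, K_{r+1}) is achieved by the complete r-partite Turán graph T(n, r) with parts as balanced as possible, and is at most (1 − 1/r) · n^2/2. For r = 7, n = 481: the density bound is (6/7) · 231361/2 = 694083/7 ≈ 99154.7143. The integer-valued extremum is e(T(481, 7)) = 99154, which is strictly less than the density bound 694083/7 since 7 ∤ 481 (the parts of T(481, 7) cannot all be equal).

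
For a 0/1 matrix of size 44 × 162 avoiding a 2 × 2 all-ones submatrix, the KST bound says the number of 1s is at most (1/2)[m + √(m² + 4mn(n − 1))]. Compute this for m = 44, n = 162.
z(44, 162; 2, 2) ≤ (1/2)[44 + √(44² + 4·44·162·161)] = (1/2)[44 + √4592368] = 1093.4906

Kővári–Sós–Turán: let r_1, ..., r_44 be the row sums and z = Σ r_i the total number of 1s. Each pair of columns can share at most one row with both entries 1 (else a 2×2 all-ones block appears), so Σ_i C(r_i, 2) ≤ C(162, 2) = 13041. By convexity Σ_i C(r_i, 2) ≥ 44·C(z/44, 2) = z(z − 44)/(2·44), giving z² − 44z − 44·162·161 ≤ 0 and hence z ≤ (1/2)[44 + √(1936 + 4·1147608)] = (1/2)[44 + √4592368] ≈ (1/2)(44 + 2142.9811) = 1093.4906.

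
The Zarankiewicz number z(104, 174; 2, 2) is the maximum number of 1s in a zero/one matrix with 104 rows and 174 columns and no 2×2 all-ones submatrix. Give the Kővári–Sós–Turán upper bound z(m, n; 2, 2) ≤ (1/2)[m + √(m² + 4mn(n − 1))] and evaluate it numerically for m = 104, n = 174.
z(104, 174; 2, 2) ≤ (1/2)[104 + √(104² + 4·104·174·173)] = (1/2)[104 + √12533248] = 1822.1164

Kővári–Sós–Turán: let r_1, ..., r_104 be the row sums and z = Σ r_i the total number of 1s. Each pair of columns can share at most one row with both entries 1 (else a 2×2 all-ones block appears), so Σ_i C(r_i, 2) ≤ C(174, 2) = 15051. By convexity Σ_i C(r_i, 2) ≥ 104·C(z/104, 2) = z(z − 104)/(2·104), giving z² − 104z − 104·174·173 ≤ 0 and hence z ≤ (1/2)[104 + √(10816 + 4·3130608)] = (1/2)[104 + √12533248] ≈ (1/2)(104 + 3540.2328) = 1822.1164.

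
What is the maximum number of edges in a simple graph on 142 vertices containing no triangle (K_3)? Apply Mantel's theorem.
ex(142, K_3) = ⌊142^2/4⌋ = 5041

Mantel (1907): a triangle-free graph on n vertices has at most ⌊n^2/4⌋ edges, with equality for the complete bipartite graph K_{⌊n/2⌋, ⌈n/2⌉}. For n = 142: ⌊142^2/4⌋ = ⌊20164/4⌋ = 5041. The extremal graph is K_{71, 71}, which has 71·71 = 5041 edges.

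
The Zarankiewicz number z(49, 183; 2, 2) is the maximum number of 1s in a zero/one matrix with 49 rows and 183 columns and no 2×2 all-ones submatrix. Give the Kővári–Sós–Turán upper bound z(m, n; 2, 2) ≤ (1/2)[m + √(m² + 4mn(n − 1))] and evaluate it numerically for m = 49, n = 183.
z(49, 183; 2, 2) ≤ (1/2)[49 + √(49² + 4·49·183·182)] = (1/2)[49 + √6530377] = 1302.2301

Kővári–Sós–Turán: let r_1, ..., r_49 be the row sums and z = Σ r_i the total number of 1s. Each pair of columns can share at most one row with both entries 1 (else a 2×2 all-ones block appears), so Σ_i C(r_i, 2) ≤ C(183, 2) = 16653. By convexity Σ_i C(r_i, 2) ≥ 49·C(z/49, 2) = z(z − 49)/(2·49), giving z² − 49z − 49·183·182 ≤ 0 and hence z ≤ (1/2)[49 + √(2401 + 4·1631994)] = (1/2)[49 + √6530377] ≈ (1/2)(49 + 2555.4602) = 1302.2301.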